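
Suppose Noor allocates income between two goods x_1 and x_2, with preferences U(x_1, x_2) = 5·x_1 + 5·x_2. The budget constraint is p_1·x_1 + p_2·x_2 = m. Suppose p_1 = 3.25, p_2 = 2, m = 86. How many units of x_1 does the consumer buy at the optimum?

x_1* = 0

Perfect substitutes: compare marginal utility per dollar. 5/p_1 vs 5/p_2 → 1.5385 vs 2.5.
x_2 gives more utility per dollar, so spend all income on x_2: x_2* = m/p_2, x_1* = 0.
Numerically: x_1* = 0, x_2* = 43.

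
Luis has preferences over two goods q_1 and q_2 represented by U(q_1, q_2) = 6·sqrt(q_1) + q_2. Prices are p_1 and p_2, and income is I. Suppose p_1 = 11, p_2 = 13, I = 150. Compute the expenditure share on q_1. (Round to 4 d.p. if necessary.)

MU_q_1 = 3/√q_1, MU_q_2 = 1. Tangency: 3/√q_1 = p_1/p_2.
Thus q_1* = (3·p_2/p_1)² — independent of I — with the rest of income spent on q_2.
Plugging in: q_1* = (3·13/11)² = 12.5702, q_2* = 0.9021.
Expenditure on q_1: 11·12.5702 = 138.2727; share = 0.9218.

share on q_1 = 0.9218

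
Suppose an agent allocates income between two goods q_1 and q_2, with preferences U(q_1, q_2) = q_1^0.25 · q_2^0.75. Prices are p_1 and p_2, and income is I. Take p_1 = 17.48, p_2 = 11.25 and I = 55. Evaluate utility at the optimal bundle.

V = 2.4954

At p_1=17.48, p_2=11.25, I=55: q_1* = 0.25·55/17.48 = 0.7866, q_2* = 3.6667.
Utility at the optimum: U(0.7866, 3.6667) = 2.4954.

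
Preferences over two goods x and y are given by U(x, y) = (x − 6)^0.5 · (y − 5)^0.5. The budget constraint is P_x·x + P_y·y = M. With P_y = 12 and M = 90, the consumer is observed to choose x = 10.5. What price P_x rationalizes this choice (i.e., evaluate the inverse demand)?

P_x = 2

MRS = (y−5)/(x−6). Tangency with P_x/P_y gives y−5 = (P_x/P_y)·(x−6).
Substituting into the budget: x* = 6 + 0.5·(M − 6·P_x − 5·P_y)/P_x, and y* = 5 + 0.5·(…)/P_y.
Set x* = 10.5 in the demand function and solve for P_x: P_x = 2.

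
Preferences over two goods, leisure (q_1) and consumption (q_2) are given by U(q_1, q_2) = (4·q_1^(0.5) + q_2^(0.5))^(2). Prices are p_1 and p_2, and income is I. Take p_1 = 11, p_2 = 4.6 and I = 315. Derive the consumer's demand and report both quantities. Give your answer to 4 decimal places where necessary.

q_1* = 24.913, q_2* = 8.9038

Substitute q_2 = (q_2/q_1)·q_1 into the budget: q_1* = I/(p_1 + p_2·(q_2/q_1)).
Numerically q_2/q_1 = 0.357396, so q_1* = 315/(11 + 4.6·0.357396) = 24.913 and q_2* = 0.357396·24.913 = 8.9038.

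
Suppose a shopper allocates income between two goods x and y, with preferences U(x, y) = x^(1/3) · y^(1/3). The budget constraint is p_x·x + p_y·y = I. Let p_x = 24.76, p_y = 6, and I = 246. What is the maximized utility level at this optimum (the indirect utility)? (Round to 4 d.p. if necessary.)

V = 4.6698

The MRS is y/x. Set MRS = p_x/p_y.
Rearranging, p_y·y = p_x·x. Substituting into the budget gives p_x·x·(1 + 1) = I.
Demand: x*(p_x,p_y,I) = 0.5·I/p_x and y* = 0.5·I/p_y.
At p_x=24.76, p_y=6, I=246: x* = 0.5·246/24.76 = 4.9677, y* = 20.5.
Utility at the optimum: U(4.9677, 20.5) = 4.6698.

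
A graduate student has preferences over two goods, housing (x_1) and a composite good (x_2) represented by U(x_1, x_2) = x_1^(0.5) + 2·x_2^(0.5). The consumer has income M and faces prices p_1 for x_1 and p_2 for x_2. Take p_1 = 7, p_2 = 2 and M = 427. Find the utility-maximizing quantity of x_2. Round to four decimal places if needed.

Substitute x_2 = (x_2/x_1)·x_1 into the budget: x_1* = M/(p_1 + p_2·(x_2/x_1)).
Numerically x_2/x_1 = 49, so x_1* = 427/(7 + 2·49) = 4.0667 and x_2* = 49·4.0667 = 199.2667.

x_2* = 199.2667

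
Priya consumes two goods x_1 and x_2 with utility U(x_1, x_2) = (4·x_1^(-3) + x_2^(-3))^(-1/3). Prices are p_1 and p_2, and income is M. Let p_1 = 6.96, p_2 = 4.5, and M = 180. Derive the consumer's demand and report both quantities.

x_1* = 17.129, x_2* = 13.5072

MRS = MU_x_1/MU_x_2 = 4·(x_2/x_1)^(4). Set equal to p_1/p_2.
Hence x_2/x_1 = ((1/4)·p_1/p_2)^(1/(4)), i.e. raised to the 0.25 power.
Substitute x_2 = (x_2/x_1)·x_1 into the budget: x_1* = M/(p_1 + p_2·(x_2/x_1)).
Numerically x_2/x_1 = 0.788559, so x_1* = 180/(6.96 + 4.5·0.788559) = 17.129 and x_2* = 0.788559·17.129 = 13.5072.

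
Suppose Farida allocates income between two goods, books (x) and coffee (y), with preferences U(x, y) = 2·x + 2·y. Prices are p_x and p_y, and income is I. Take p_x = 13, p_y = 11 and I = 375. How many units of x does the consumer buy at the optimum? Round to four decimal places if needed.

x* = 0

Linear utility — the consumer picks whichever good has higher MU/price: 2/13 = 0.1538 vs 2/11 = 0.1818.
y gives more utility per dollar, so spend all income on y: y* = I/p_y, x* = 0.
Numerically: x* = 0, y* = 34.0909.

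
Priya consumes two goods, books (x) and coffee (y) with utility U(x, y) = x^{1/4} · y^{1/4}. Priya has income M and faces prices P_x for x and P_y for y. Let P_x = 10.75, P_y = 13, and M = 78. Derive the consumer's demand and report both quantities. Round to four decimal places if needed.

x* = 3.6279, y* = 3

Demand: x*(P_x,P_y,M) = 0.5·M/P_x and y* = 0.5·M/P_y.
At P_x=10.75, P_y=13, M=78: x* = 0.5·78/10.75 = 3.6279, y* = 3.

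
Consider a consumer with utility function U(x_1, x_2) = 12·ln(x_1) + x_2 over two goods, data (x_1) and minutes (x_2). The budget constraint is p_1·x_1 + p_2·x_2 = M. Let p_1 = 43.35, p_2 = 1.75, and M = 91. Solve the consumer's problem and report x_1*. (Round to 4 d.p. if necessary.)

x_1* = 0.4844

Set MRS = p_1/p_2: (12/x_1)/1 = p_1/p_2.
So x_1*(p_1,p_2) = 12·p_2/p_1, independent of income; and x_2* = (M − 12·p_2)/p_2.
At the given prices: x_1* = 12·1.75/43.35 = 0.4844.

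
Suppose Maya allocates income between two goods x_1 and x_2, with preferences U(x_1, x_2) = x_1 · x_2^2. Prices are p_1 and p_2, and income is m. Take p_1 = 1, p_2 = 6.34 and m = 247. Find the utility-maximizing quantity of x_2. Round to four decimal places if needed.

MU_x_1/MU_x_2 = (x_2)/(2·x_1); tangency sets this equal to p_1/p_2.
So p_2·x_2 = 2·p_1·x_1; combined with the budget, a share 1/3 of income goes to x_1.
Demand: x_1*(p_1,p_2,m) = 1/3·m/p_1 and x_2* = 2/3·m/p_2.
At p_1=1, p_2=6.34, m=247: x_2* = 2/3·247/6.34 = 25.9727.

x_2* = 25.9727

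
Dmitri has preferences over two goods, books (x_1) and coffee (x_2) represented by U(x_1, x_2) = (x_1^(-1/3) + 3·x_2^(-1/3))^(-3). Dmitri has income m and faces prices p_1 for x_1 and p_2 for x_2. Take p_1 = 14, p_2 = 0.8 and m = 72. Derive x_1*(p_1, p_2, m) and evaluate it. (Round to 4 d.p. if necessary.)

x_1* = 2.4322

MRS = MU_x_1/MU_x_2 = (1/3)·(x_2/x_1)^(4/3). Set equal to p_1/p_2.
Hence x_2/x_1 = (3·p_1/p_2)^(1/(4/3)), i.e. raised to the 0.75 power.
Substitute x_2 = (x_2/x_1)·x_1 into the budget: x_1* = m/(p_1 + p_2·(x_2/x_1)).
Numerically x_2/x_1 = 19.503811, so x_1* = 72/(14 + 0.8·19.503811) = 2.4322.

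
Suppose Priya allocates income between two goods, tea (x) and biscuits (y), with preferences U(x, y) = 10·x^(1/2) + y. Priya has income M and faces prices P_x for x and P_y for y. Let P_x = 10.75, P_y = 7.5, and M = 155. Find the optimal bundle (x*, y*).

x* = 12.1687, y* = 3.2248

Utility is quasi-linear in y; the FOC for x is 5/√x = P_x/P_y.
Thus x* = (5·P_y/P_x)² — independent of M — with the rest of income spent on y.
Plugging in: x* = (5·7.5/10.75)² = 12.1687, y* = 3.2248.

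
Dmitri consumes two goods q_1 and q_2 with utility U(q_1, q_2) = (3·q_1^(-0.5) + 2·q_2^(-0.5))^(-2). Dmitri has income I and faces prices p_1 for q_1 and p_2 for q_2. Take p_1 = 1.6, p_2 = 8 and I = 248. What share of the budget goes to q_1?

MU_q_1 ∝ 3·q_1^(-1.5), MU_q_2 ∝ 2·q_2^(-1.5), so MRS = (3/2)·(q_2/q_1)^(1.5) = p_1/p_2.
Hence q_2/q_1 = ((2/3)·p_1/p_2)^(1/(1.5)), i.e. raised to the 2/3 power.
With the ratio pinned down, the budget gives q_1* = I/(p_1 + p_2·(q_2/q_1)) and q_2* = (q_2/q_1)·q_1*.
Numerically q_2/q_1 = 0.260991, so q_1* = 248/(1.6 + 8·0.260991) = 67.2464 and q_2* = 0.260991·67.2464 = 17.5507.
Expenditure on q_1: 1.6·67.2464 = 107.5943; share = 0.4338.

share on q_1 = 0.4338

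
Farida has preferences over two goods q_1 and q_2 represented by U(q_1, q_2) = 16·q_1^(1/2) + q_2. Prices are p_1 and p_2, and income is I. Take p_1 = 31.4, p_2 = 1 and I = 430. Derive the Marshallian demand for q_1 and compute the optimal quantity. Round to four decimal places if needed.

Set MRS = p_1/p_2: 8·q_1^(−1/2) = p_1/p_2.
Thus q_1* = (8·p_2/p_1)² — independent of I — with the rest of income spent on q_2.
Plugging in: q_1* = (8·1/31.4)² = 0.0649.

q_1* = 0.0649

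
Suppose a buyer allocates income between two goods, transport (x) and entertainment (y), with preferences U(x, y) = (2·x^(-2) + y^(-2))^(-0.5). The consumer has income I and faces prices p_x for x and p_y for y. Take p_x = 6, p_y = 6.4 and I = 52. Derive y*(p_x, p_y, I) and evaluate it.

From the CES first-order condition, 2·(y/x)^(3) = p_x/p_y.
Solve for the ratio: y/x = [(1/2)·p_x/p_y]^(1/3).
With the ratio pinned down, the budget gives x* = I/(p_x + p_y·(y/x)) and y* = (y/x)·x*.
Numerically y/x = 0.776808, so x* = 52/(6 + 6.4·0.776808) = 4.7395 and y* = 0.776808·4.7395 = 3.6817.

y* = 3.6817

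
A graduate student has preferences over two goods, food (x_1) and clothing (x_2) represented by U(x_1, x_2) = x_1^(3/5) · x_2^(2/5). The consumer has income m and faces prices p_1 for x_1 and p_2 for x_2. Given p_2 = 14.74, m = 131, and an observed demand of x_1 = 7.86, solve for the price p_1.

Tangency: MRS = (3/2)·x_2/x_1 = p_1/p_2.
Rearranging, p_2·x_2 = (2/3)·p_1·x_1. Substituting into the budget gives p_1·x_1·(1 + (2/3)) = m.
Demand: x_1*(p_1,p_2,m) = 0.6·m/p_1 and x_2* = 0.4·m/p_2.
Set x_1* = 7.86 in the demand function and solve for p_1: p_1 = 10.

p_1 = 10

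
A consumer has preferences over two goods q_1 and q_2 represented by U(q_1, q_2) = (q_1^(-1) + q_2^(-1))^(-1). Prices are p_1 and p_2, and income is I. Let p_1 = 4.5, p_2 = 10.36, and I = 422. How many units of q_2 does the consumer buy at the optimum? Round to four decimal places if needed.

MRS = MU_q_1/MU_q_2 = (q_2/q_1)^(2). Set equal to p_1/p_2.
Solve for the ratio: q_2/q_1 = [p_1/p_2]^(0.5).
With the ratio pinned down, the budget gives q_1* = I/(p_1 + p_2·(q_2/q_1)) and q_2* = (q_2/q_1)·q_1*.
Numerically q_2/q_1 = 0.659062, so q_1* = 422/(4.5 + 10.36·0.659062) = 37.2532 and q_2* = 0.659062·37.2532 = 24.5522.

q_2* = 24.5522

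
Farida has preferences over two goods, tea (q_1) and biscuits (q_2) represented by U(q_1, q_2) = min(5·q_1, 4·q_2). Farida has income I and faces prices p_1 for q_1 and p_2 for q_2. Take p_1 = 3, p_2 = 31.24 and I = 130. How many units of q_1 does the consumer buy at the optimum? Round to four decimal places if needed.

With perfect complements, no substitution: consume in ratio q_1:q_2 = 4:5.
Budget: p_1·q_1 + p_2·(5/4)·q_1 = I, so (4·p_1 + 5·p_2)·q_1 = 4·I.
Demand: q_1*(p_1,p_2,I) = 4·I/(4·p_1 + 5·p_2), q_2* = 5·I/(4·p_1 + 5·p_2).
Here 4·3 + 5·31.24 = 168.2, giving q_1* = 3.0916.

q_1* = 3.0916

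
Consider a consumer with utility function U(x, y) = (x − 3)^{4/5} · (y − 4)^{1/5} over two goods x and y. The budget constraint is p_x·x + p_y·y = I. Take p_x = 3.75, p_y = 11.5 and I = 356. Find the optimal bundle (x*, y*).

x* = 66.7333, y* = 9.1957

This is Cobb-Douglas in (x−3, y−4): tangency gives 0.8·p_y·(y−4) = 0.2·p_x·(x−3).
After buying the subsistence bundle (3, 4), a share 0.8 of the remaining income goes to x: x* = 3 + 0.8·(I − 3p_x − 4p_y)/p_x.
Discretionary income = 356 − 3·3.75 − 4·11.5 = 298.75; x* = 3 + 0.8·298.75/3.75 = 66.7333; y* = 4 + 0.2·298.75/11.5 = 9.1957.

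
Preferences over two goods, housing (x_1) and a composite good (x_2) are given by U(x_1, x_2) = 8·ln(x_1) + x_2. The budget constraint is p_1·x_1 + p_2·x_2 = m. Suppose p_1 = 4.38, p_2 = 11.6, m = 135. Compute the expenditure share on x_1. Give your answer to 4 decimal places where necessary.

share on x_1 = 0.6874

MU_x_1 = 8/x_1, MU_x_2 = 1. Tangency: 8/x_1 = p_1/p_2.
So x_1*(p_1,p_2) = 8·p_2/p_1, independent of income; and x_2* = (m − 8·p_2)/p_2.
At the given prices: x_1* = 8·11.6/4.38 = 21.1872, and x_2* = 3.6379.
Expenditure on x_1: 4.38·21.1872 = 92.8; share = 0.6874.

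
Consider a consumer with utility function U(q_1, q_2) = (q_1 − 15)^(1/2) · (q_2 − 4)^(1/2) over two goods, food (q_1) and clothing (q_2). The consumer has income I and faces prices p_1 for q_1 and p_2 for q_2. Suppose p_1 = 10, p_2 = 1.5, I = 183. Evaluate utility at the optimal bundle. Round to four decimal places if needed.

Let q_1' = q_1−15, q_2' = q_2−4. MRS = q_2'/q_1' = p_1/p_2.
Substituting into the budget: q_1* = 15 + 0.5·(I − 15·p_1 − 4·p_2)/p_1, and q_2* = 4 + 0.5·(…)/p_2.
Discretionary income = 183 − 15·10 − 4·1.5 = 27; q_1* = 15 + 0.5·27/10 = 16.35; q_2* = 4 + 0.5·27/1.5 = 13.
Utility at the optimum: U(16.35, 13) = 3.4857.

V = 3.4857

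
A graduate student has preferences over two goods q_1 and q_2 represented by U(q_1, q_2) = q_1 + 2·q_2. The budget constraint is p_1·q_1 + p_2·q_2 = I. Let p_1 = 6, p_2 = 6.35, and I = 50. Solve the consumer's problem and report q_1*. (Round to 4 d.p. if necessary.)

Linear utility — the consumer picks whichever good has higher MU/price: 1/6 = 0.1667 vs 2/6.35 = 0.315.
q_2 gives more utility per dollar, so spend all income on q_2: q_2* = I/p_2, q_1* = 0.
Numerically: q_1* = 0, q_2* = 7.874.

q_1* = 0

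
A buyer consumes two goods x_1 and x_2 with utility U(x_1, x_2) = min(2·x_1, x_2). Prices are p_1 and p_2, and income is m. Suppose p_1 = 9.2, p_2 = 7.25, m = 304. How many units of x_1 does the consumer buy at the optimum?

x_1* = 12.827

Leontief preferences: the optimum is at the kink where x_1/1 = x_2/2, i.e. x_2 = 2·x_1.
Budget: p_1·x_1 + p_2·2·x_1 = m, so (p_1 + 2·p_2)·x_1 = m.
Demand: x_1*(p_1,p_2,m) = m/(p_1 + 2·p_2), x_2* = 2·m/(p_1 + 2·p_2).
Here 9.2 + 2·7.25 = 23.7, giving x_1* = 12.827.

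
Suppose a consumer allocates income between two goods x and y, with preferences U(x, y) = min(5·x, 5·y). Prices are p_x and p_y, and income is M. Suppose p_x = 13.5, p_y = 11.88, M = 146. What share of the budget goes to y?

Leontief preferences: the optimum is at the kink where x/5 = y/5, i.e. y = x.
Budget: p_x·x + p_y·x = M, so (5·p_x + 5·p_y)·x = 5·M.
Demand: x*(p_x,p_y,M) = 5·M/(5·p_x + 5·p_y), y* = 5·M/(5·p_x + 5·p_y).
Here 5·13.5 + 5·11.88 = 126.9, giving x* = 5.7526 and y* = 5.7526.
Expenditure on y: 11.88·5.7526 = 68.3404; share = 0.4681.

share on y = 0.4681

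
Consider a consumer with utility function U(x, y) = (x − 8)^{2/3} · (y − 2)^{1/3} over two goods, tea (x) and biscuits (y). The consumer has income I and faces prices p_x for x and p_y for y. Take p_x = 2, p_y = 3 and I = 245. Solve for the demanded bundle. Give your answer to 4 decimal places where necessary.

x* = 82.3333, y* = 26.7778

Discretionary income = 245 − 8·2 − 2·3 = 223; x* = 8 + 2/3·223/2 = 82.3333; y* = 2 + 1/3·223/3 = 26.7778.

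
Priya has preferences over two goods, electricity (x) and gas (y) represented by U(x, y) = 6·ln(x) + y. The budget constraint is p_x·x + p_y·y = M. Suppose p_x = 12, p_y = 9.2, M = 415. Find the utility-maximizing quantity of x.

x* = 4.6

Set MRS = p_x/p_y: (6/x)/1 = p_x/p_y.
So x*(p_x,p_y) = 6·p_y/p_x, independent of income; and y* = (M − 6·p_y)/p_y.
At the given prices: x* = 6·9.2/12 = 4.6.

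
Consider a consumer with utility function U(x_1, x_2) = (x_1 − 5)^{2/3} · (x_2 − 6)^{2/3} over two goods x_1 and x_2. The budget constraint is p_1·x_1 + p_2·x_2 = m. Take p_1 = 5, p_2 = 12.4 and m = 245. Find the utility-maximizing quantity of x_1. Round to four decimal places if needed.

Let x_1' = x_1−5, x_2' = x_2−6. MRS = x_2'/x_1' = p_1/p_2.
After buying the subsistence bundle (5, 6), a share 0.5 of the remaining income goes to x_1: x_1* = 5 + 0.5·(m − 5p_1 − 6p_2)/p_1.
Discretionary income = 245 − 5·5 − 6·12.4 = 145.6; x_1* = 5 + 0.5·145.6/5 = 19.56.

x_1* = 19.56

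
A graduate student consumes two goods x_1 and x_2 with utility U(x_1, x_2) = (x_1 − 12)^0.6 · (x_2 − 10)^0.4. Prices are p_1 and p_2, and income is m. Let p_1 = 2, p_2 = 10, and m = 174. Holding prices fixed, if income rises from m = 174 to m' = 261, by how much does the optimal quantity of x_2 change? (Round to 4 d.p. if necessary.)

This is Cobb-Douglas in (x_1−12, x_2−10): tangency gives 0.6·p_2·(x_2−10) = 0.4·p_1·(x_1−12).
After buying the subsistence bundle (12, 10), a share 0.6 of the remaining income goes to x_1: x_1* = 12 + 0.6·(m − 12p_1 − 10p_2)/p_1.
Discretionary income = 174 − 12·2 − 10·10 = 50; x_2* = 10 + 0.4·50/10 = 12.
At m' = 261: x_2* = 15.48. Change: 15.48 − 12 = 3.48.

Δx_2* = 3.48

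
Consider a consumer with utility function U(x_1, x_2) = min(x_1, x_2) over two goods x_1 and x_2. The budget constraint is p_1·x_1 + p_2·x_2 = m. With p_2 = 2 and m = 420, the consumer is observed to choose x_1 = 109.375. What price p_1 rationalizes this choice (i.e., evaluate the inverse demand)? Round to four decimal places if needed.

p_1 = 1.84

Leontief preferences: the optimum is at the kink where x_1/1 = x_2/1, i.e. x_2 = x_1.
Budget: p_1·x_1 + p_2·x_1 = m, so (p_1 + p_2)·x_1 = m.
Demand: x_1*(p_1,p_2,m) = m/(p_1 + p_2), x_2* = m/(p_1 + p_2).
Set x_1* = 109.375 in the demand function and solve for p_1: p_1 = 1.84.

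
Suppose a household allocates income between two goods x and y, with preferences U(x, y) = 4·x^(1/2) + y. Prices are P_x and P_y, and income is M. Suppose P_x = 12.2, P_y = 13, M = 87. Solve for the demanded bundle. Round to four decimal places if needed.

Solve: √x = 2·P_y/P_x, so x*(P_x,P_y) = (2·P_y/P_x)², and y* = (M − P_x·x*)/P_y.
Plugging in: x* = (2·13/12.2)² = 4.5418, y* = 2.43.

x* = 4.5418, y* = 2.43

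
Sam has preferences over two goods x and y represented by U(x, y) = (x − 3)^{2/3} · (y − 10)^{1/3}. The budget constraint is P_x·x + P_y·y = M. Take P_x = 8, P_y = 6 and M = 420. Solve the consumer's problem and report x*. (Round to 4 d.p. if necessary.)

Discretionary income = 420 − 3·8 − 10·6 = 336; x* = 3 + 2/3·336/8 = 31.

x* = 31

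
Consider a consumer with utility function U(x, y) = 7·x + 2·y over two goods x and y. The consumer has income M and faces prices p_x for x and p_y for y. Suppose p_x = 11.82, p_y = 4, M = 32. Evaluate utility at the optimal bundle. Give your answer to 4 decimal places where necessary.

V = 18.9509

Linear utility — the consumer picks whichever good has higher MU/price: 7/11.82 = 0.5922 vs 2/4 = 0.5.
x gives more utility per dollar, so spend all income on x: x* = M/p_x, y* = 0.
Numerically: x* = 2.7073, y* = 0.
Utility at the optimum: U(2.7073, 0) = 18.9509.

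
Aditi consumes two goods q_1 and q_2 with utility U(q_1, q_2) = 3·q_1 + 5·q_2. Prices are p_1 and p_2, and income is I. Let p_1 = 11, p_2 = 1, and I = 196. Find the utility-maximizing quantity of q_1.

Perfect substitutes: compare marginal utility per dollar. 3/p_1 vs 5/p_2 → 0.2727 vs 5.
q_2 gives more utility per dollar, so spend all income on q_2: q_2* = I/p_2, q_1* = 0.
Numerically: q_1* = 0, q_2* = 196.

q_1* = 0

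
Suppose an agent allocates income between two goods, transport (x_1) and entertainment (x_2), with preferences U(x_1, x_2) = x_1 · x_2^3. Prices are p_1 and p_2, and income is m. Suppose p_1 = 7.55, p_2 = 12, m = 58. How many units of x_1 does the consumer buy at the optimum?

MU_x_1/MU_x_2 = (x_2)/(3·x_1); tangency sets this equal to p_1/p_2.
Rearranging, p_2·x_2 = 3·p_1·x_1. Substituting into the budget gives p_1·x_1·(1 + 3) = m.
Demand: x_1*(p_1,p_2,m) = 0.25·m/p_1 and x_2* = 0.75·m/p_2.
At p_1=7.55, p_2=12, m=58: x_1* = 0.25·58/7.55 = 1.9205.

x_1* = 1.9205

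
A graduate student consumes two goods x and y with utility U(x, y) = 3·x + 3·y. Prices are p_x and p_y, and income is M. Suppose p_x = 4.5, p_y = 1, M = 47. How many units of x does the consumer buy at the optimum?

Linear utility — the consumer picks whichever good has higher MU/price: 3/4.5 = 0.6667 vs 3/1 = 3.
y gives more utility per dollar, so spend all income on y: y* = M/p_y, x* = 0.
Numerically: x* = 0, y* = 47.

x* = 0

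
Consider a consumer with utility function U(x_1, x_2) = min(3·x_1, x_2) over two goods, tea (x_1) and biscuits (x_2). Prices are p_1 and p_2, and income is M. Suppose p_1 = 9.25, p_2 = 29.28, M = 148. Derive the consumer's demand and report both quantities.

With perfect complements, no substitution: consume in ratio x_1:x_2 = 1:3.
Budget: p_1·x_1 + p_2·3·x_1 = M, so (p_1 + 3·p_2)·x_1 = M.
Demand: x_1*(p_1,p_2,M) = M/(p_1 + 3·p_2), x_2* = 3·M/(p_1 + 3·p_2).
Here 9.25 + 3·29.28 = 97.09, giving x_1* = 1.5244 and x_2* = 4.5731.

x_1* = 1.5244, x_2* = 4.5731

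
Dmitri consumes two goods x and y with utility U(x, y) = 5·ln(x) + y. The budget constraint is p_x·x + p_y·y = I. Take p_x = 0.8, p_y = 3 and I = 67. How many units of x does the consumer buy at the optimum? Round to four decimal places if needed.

x* = 18.75

Set MRS = p_x/p_y: (5/x)/1 = p_x/p_y.
So x*(p_x,p_y) = 5·p_y/p_x, independent of income; and y* = (I − 5·p_y)/p_y.
At the given prices: x* = 5·3/0.8 = 18.75.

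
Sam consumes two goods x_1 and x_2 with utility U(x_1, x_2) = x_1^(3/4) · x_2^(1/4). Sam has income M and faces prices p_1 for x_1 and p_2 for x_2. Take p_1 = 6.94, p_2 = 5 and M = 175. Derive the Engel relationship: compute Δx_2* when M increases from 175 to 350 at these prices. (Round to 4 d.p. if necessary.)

MU_x_1/MU_x_2 = (0.75·x_2)/(0.25·x_1); tangency sets this equal to p_1/p_2.
So 0.75·p_2·x_2 = 0.25·p_1·x_1; combined with the budget, a share 0.75 of income goes to x_1.
Demand: x_1*(p_1,p_2,M) = 0.75·M/p_1 and x_2* = 0.25·M/p_2.
At p_1=6.94, p_2=5, M=175: x_2* = 0.25·175/5 = 8.75.
At M' = 350: x_2* = 17.5. Change: 17.5 − 8.75 = 8.75.

Δx_2* = 8.75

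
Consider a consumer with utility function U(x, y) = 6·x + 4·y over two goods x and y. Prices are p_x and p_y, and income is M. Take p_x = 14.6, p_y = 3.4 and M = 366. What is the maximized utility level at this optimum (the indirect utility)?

Perfect substitutes: compare marginal utility per dollar. 6/p_x vs 4/p_y → 0.411 vs 1.1765.
y gives more utility per dollar, so spend all income on y: y* = M/p_y, x* = 0.
Numerically: x* = 0, y* = 107.6471.
Utility at the optimum: U(0, 107.6471) = 430.5882.

V = 430.5882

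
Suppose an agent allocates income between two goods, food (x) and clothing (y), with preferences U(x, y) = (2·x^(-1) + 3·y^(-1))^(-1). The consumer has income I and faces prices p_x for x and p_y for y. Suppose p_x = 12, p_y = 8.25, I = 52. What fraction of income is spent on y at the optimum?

MRS = MU_x/MU_y = (2/3)·(y/x)^(2). Set equal to p_x/p_y.
Solve for the ratio: y/x = [(3/2)·p_x/p_y]^(0.5).
Substitute y = (y/x)·x into the budget: x* = I/(p_x + p_y·(y/x)).
Numerically y/x = 1.477098, so x* = 52/(12 + 8.25·1.477098) = 2.15 and y* = 1.477098·2.15 = 3.1758.
Expenditure on y: 8.25·3.1758 = 26.2; share = 0.5038.

share on y = 0.5038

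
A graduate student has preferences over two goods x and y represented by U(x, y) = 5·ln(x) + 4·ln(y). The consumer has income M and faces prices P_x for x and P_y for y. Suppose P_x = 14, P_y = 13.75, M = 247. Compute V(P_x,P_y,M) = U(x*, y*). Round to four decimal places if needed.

V = 19.7224

Tangency: MRS = (5/4)·y/x = P_x/P_y.
Rearranging, P_y·y = (4/5)·P_x·x. Substituting into the budget gives P_x·x·(1 + (4/5)) = M.
Demand: x*(P_x,P_y,M) = 5/9·M/P_x and y* = 4/9·M/P_y.
At P_x=14, P_y=13.75, M=247: x* = 5/9·247/14 = 9.8016, y* = 7.9838.
Utility at the optimum: U(9.8016, 7.9838) = 19.7224.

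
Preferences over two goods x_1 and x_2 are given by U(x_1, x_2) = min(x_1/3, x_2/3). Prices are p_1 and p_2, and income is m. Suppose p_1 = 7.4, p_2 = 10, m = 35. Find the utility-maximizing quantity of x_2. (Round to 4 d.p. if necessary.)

x_2* = 2.0115

Leontief preferences: the optimum is at the kink where x_1/3 = x_2/3, i.e. x_2 = x_1.
Budget: p_1·x_1 + p_2·x_1 = m, so (3·p_1 + 3·p_2)·x_1 = 3·m.
Demand: x_1*(p_1,p_2,m) = 3·m/(3·p_1 + 3·p_2), x_2* = 3·m/(3·p_1 + 3·p_2).
Here 3·7.4 + 3·10 = 52.2, giving x_2* = 2.0115.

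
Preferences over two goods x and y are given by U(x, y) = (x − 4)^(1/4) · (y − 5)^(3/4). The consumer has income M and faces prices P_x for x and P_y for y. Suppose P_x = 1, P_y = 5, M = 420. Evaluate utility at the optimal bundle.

Let x' = x−4, y' = y−5. MRS = (1/3)·y'/x' = P_x/P_y.
Substituting into the budget: x* = 4 + 0.25·(M − 4·P_x − 5·P_y)/P_x, and y* = 5 + 0.75·(…)/P_y.
Discretionary income = 420 − 4·1 − 5·5 = 391; x* = 4 + 0.25·391/1 = 101.75; y* = 5 + 0.75·391/5 = 63.65.
Utility at the optimum: U(101.75, 63.65) = 66.6393.

V = 66.6393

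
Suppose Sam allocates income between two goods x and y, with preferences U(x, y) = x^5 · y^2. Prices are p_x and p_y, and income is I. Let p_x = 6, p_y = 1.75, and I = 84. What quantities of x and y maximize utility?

Tangency: MRS = (5/2)·y/x = p_x/p_y.
So 5·p_y·y = 2·p_x·x; combined with the budget, a share 5/7 of income goes to x.
Demand: x*(p_x,p_y,I) = 5/7·I/p_x and y* = 2/7·I/p_y.
At p_x=6, p_y=1.75, I=84: x* = 5/7·84/6 = 10, y* = 13.7143.

x* = 10, y* = 13.7143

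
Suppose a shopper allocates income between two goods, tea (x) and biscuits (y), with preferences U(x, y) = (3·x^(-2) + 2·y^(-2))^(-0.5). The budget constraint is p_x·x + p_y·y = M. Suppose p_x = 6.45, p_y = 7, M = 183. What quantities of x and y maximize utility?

MRS = MU_x/MU_y = (3/2)·(y/x)^(3). Set equal to p_x/p_y.
Solve for the ratio: y/x = [(2/3)·p_x/p_y]^(1/3).
With the ratio pinned down, the budget gives x* = M/(p_x + p_y·(y/x)) and y* = (y/x)·x*.
Numerically y/x = 0.850074, so x* = 183/(6.45 + 7·0.850074) = 14.7574 and y* = 0.850074·14.7574 = 12.5449.

x* = 14.7574, y* = 12.5449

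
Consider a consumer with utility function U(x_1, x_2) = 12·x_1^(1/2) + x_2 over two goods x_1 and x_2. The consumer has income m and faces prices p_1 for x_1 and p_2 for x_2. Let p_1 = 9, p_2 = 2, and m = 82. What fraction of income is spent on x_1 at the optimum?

MU_x_1 = 6/√x_1, MU_x_2 = 1. Tangency: 6/√x_1 = p_1/p_2.
Thus x_1* = (6·p_2/p_1)² — independent of m — with the rest of income spent on x_2.
Plugging in: x_1* = (6·2/9)² = 1.7778, x_2* = 33.
Expenditure on x_1: 9·1.7778 = 16; share = 0.1951.

share on x_1 = 0.1951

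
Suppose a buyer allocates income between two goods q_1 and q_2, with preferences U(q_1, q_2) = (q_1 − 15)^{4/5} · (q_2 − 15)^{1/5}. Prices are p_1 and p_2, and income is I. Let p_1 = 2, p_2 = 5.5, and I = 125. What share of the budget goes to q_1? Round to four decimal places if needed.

This is Cobb-Douglas in (q_1−15, q_2−15): tangency gives 0.8·p_2·(q_2−15) = 0.2·p_1·(q_1−15).
Substituting into the budget: q_1* = 15 + 0.8·(I − 15·p_1 − 15·p_2)/p_1, and q_2* = 15 + 0.2·(…)/p_2.
Discretionary income = 125 − 15·2 − 15·5.5 = 12.5; q_1* = 15 + 0.8·12.5/2 = 20; q_2* = 15 + 0.2·12.5/5.5 = 15.4545.
Expenditure on q_1: 2·20 = 40; share = 0.32.

share on q_1 = 0.32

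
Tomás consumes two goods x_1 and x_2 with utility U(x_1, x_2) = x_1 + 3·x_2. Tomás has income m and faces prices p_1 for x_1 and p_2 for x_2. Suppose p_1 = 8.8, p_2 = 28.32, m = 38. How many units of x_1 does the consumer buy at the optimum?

x_1 gives more utility per dollar, so spend all income on x_1: x_1* = m/p_1, x_2* = 0.
Numerically: x_1* = 4.3182, x_2* = 0.

x_1* = 4.3182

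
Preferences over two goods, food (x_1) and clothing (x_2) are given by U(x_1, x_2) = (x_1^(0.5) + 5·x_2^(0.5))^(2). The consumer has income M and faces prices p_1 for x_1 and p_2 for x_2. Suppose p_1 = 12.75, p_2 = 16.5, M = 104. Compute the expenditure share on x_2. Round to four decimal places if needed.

share on x_2 = 0.9508

From the CES first-order condition, (1/5)·(x_2/x_1)^(0.5) = p_1/p_2.
Hence x_2/x_1 = (5·p_1/p_2)^(1/(0.5)), i.e. raised to the 2 power.
Substitute x_2 = (x_2/x_1)·x_1 into the budget: x_1* = M/(p_1 + p_2·(x_2/x_1)).
Numerically x_2/x_1 = 14.927686, so x_1* = 104/(12.75 + 16.5·14.927686) = 0.4015 and x_2* = 14.927686·0.4015 = 5.9928.
Expenditure on x_2: 16.5·5.9928 = 98.8814; share = 0.9508.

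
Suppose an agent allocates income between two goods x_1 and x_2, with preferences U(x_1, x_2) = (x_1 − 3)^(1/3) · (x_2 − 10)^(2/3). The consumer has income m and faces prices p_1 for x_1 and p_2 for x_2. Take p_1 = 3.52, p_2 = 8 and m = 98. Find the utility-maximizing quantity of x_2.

Let x_1' = x_1−3, x_2' = x_2−10. MRS = (1/2)·x_2'/x_1' = p_1/p_2.
Substituting into the budget: x_1* = 3 + 1/3·(m − 3·p_1 − 10·p_2)/p_1, and x_2* = 10 + 2/3·(…)/p_2.
Discretionary income = 98 − 3·3.52 − 10·8 = 7.44; x_2* = 10 + 2/3·7.44/8 = 10.62.

x_2* = 10.62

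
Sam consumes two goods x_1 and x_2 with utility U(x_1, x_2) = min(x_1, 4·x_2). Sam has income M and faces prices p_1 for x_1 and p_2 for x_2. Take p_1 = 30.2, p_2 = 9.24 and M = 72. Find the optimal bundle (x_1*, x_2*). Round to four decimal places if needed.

With perfect complements, no substitution: consume in ratio x_1:x_2 = 4:1.
Budget: p_1·x_1 + p_2·(1/4)·x_1 = M, so (4·p_1 + p_2)·x_1 = 4·M.
Demand: x_1*(p_1,p_2,M) = 4·M/(4·p_1 + p_2), x_2* = M/(4·p_1 + p_2).
Here 4·30.2 + 9.24 = 130.04, giving x_1* = 2.2147 and x_2* = 0.5537.

x_1* = 2.2147, x_2* = 0.5537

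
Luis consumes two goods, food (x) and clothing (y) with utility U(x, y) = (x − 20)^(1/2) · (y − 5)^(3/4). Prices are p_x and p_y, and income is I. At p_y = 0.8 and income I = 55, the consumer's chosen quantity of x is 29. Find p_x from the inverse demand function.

Let x' = x−20, y' = y−5. MRS = (2/3)·y'/x' = p_x/p_y.
After buying the subsistence bundle (20, 5), a share 0.4 of the remaining income goes to x: x* = 20 + 0.4·(I − 20p_x − 5p_y)/p_x.
Set x* = 29 in the demand function and solve for p_x: p_x = 1.2.

p_x = 1.2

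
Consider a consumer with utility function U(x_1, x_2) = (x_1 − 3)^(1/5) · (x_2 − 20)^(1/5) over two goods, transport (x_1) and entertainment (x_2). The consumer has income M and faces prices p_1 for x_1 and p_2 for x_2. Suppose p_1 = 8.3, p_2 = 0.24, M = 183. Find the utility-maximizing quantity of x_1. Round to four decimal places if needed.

x_1* = 12.2349

This is Cobb-Douglas in (x_1−3, x_2−20): tangency gives 0.2·p_2·(x_2−20) = 0.2·p_1·(x_1−3).
Substituting into the budget: x_1* = 3 + 0.5·(M − 3·p_1 − 20·p_2)/p_1, and x_2* = 20 + 0.5·(…)/p_2.
Discretionary income = 183 − 3·8.3 − 20·0.24 = 153.3; x_1* = 3 + 0.5·153.3/8.3 = 12.2349.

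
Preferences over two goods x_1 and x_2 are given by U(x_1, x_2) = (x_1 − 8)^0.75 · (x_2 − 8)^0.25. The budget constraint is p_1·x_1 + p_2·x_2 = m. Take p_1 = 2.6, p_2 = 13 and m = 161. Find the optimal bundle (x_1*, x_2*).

x_1* = 18.4423, x_2* = 8.6962

Substituting into the budget: x_1* = 8 + 0.75·(m − 8·p_1 − 8·p_2)/p_1, and x_2* = 8 + 0.25·(…)/p_2.
Discretionary income = 161 − 8·2.6 − 8·13 = 36.2; x_1* = 8 + 0.75·36.2/2.6 = 18.4423; x_2* = 8 + 0.25·36.2/13 = 8.6962.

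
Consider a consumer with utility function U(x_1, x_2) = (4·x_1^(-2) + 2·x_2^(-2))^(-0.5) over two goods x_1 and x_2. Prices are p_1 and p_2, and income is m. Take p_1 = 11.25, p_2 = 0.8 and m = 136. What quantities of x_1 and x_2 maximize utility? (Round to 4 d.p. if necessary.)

x_1* = 10.6394, x_2* = 20.3828

Substitute x_2 = (x_2/x_1)·x_1 into the budget: x_1* = m/(p_1 + p_2·(x_2/x_1)).
Numerically x_2/x_1 = 1.915774, so x_1* = 136/(11.25 + 0.8·1.915774) = 10.6394 and x_2* = 1.915774·10.6394 = 20.3828.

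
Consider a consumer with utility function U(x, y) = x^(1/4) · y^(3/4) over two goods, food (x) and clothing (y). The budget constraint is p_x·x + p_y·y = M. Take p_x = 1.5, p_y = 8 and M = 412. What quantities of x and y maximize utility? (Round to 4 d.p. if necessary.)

The MRS is (1/3)·y/x. Set MRS = p_x/p_y.
Rearranging, p_y·y = 3·p_x·x. Substituting into the budget gives p_x·x·(1 + 3) = M.
Demand: x*(p_x,p_y,M) = 0.25·M/p_x and y* = 0.75·M/p_y.
At p_x=1.5, p_y=8, M=412: x* = 0.25·412/1.5 = 68.6667, y* = 38.625.

x* = 68.6667, y* = 38.625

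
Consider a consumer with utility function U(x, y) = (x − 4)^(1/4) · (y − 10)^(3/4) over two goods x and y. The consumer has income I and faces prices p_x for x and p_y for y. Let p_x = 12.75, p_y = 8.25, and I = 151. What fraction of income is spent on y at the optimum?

After buying the subsistence bundle (4, 10), a share 0.25 of the remaining income goes to x: x* = 4 + 0.25·(I − 4p_x − 10p_y)/p_x.
Discretionary income = 151 − 4·12.75 − 10·8.25 = 17.5; x* = 4 + 0.25·17.5/12.75 = 4.3431; y* = 10 + 0.75·17.5/8.25 = 11.5909.
Expenditure on y: 8.25·11.5909 = 95.625; share = 0.6333.

share on y = 0.6333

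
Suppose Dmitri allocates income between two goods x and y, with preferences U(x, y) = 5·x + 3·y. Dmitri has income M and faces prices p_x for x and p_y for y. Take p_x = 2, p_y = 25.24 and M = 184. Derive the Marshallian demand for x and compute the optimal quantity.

x gives more utility per dollar, so spend all income on x: x* = M/p_x, y* = 0.
Numerically: x* = 92, y* = 0.

x* = 92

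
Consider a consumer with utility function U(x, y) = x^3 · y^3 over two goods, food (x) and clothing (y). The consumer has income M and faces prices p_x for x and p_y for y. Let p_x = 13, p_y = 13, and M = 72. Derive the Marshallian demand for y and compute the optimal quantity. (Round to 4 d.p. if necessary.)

y* = 2.7692

At p_x=13, p_y=13, M=72: y* = 0.5·72/13 = 2.7692.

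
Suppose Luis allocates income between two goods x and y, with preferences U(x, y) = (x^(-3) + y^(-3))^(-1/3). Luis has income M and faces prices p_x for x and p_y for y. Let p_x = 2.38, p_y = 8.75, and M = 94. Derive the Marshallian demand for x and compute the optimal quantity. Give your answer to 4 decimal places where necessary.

x* = 10.8058

MU_x ∝ x^(-4), MU_y ∝ y^(-4), so MRS = (y/x)^(4) = p_x/p_y.
Solve for the ratio: y/x = [p_x/p_y]^(0.25).
With the ratio pinned down, the budget gives x* = M/(p_x + p_y·(y/x)) and y* = (y/x)·x*.
Numerically y/x = 0.722175, so x* = 94/(2.38 + 8.75·0.722175) = 10.8058.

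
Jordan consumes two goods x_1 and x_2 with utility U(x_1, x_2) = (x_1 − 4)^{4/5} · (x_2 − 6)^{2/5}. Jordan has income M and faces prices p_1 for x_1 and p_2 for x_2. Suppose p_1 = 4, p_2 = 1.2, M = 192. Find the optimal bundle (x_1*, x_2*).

x_1* = 32.1333, x_2* = 52.8889

This is Cobb-Douglas in (x_1−4, x_2−6): tangency gives 0.8·p_2·(x_2−6) = 0.4·p_1·(x_1−4).
After buying the subsistence bundle (4, 6), a share 2/3 of the remaining income goes to x_1: x_1* = 4 + 2/3·(M − 4p_1 − 6p_2)/p_1.
Discretionary income = 192 − 4·4 − 6·1.2 = 168.8; x_1* = 4 + 2/3·168.8/4 = 32.1333; x_2* = 6 + 1/3·168.8/1.2 = 52.8889.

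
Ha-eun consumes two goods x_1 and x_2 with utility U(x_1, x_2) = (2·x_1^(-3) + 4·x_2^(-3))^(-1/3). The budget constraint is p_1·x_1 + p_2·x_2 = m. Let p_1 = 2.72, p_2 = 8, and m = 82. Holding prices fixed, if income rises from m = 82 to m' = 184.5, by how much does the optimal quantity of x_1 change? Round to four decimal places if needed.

Δx_1* = 10.2657

MRS = MU_x_1/MU_x_2 = (1/2)·(x_2/x_1)^(4). Set equal to p_1/p_2.
Hence x_2/x_1 = (2·p_1/p_2)^(1/(4)), i.e. raised to the 0.25 power.
Substitute x_2 = (x_2/x_1)·x_1 into the budget: x_1* = m/(p_1 + p_2·(x_2/x_1)).
Numerically x_2/x_1 = 0.908087, so x_1* = 82/(2.72 + 8·0.908087) = 8.2126.
At m' = 184.5: x_1* = 18.4783. Change: 18.4783 − 8.2126 = 10.2657.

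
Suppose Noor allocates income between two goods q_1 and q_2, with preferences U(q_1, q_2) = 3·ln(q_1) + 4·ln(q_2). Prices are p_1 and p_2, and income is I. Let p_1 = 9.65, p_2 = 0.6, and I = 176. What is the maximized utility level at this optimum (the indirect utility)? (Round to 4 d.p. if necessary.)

Demand: q_1*(p_1,p_2,I) = 3/7·I/p_1 and q_2* = 4/7·I/p_2.
At p_1=9.65, p_2=0.6, I=176: q_1* = 3/7·176/9.65 = 7.8164, q_2* = 167.619.
Utility at the optimum: U(7.8164, 167.619) = 26.6555.

V = 26.6555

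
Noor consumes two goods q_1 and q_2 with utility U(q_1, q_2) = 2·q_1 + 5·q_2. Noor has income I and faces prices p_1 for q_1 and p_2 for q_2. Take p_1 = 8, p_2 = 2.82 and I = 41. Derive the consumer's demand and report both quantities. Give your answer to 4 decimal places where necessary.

Perfect substitutes: compare marginal utility per dollar. 2/p_1 vs 5/p_2 → 0.25 vs 1.773.
q_2 gives more utility per dollar, so spend all income on q_2: q_2* = I/p_2, q_1* = 0.
Numerically: q_1* = 0, q_2* = 14.539.

q_1* = 0, q_2* = 14.539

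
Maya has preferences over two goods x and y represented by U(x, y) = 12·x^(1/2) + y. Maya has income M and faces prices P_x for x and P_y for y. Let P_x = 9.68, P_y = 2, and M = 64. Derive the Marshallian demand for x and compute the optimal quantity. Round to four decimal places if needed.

x* = 1.5368

Set MRS = P_x/P_y: 6·x^(−1/2) = P_x/P_y.
Solve: √x = 6·P_y/P_x, so x*(P_x,P_y) = (6·P_y/P_x)², and y* = (M − P_x·x*)/P_y.
Plugging in: x* = (6·2/9.68)² = 1.5368.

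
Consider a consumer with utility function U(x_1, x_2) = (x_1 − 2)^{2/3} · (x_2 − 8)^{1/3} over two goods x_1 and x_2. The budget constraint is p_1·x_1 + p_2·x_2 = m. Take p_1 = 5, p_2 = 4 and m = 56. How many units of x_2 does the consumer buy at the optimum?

MRS = 2·(x_2−8)/(x_1−2). Tangency with p_1/p_2 gives x_2−8 = (1/2)·(p_1/p_2)·(x_1−2).
After buying the subsistence bundle (2, 8), a share 2/3 of the remaining income goes to x_1: x_1* = 2 + 2/3·(m − 2p_1 − 8p_2)/p_1.
Discretionary income = 56 − 2·5 − 8·4 = 14; x_2* = 8 + 1/3·14/4 = 9.1667.

x_2* = 9.1667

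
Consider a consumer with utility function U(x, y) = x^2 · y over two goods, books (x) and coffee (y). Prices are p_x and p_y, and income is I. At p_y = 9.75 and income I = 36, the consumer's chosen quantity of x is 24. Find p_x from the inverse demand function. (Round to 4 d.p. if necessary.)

p_x = 1

MU_x/MU_y = (2·y)/(x); tangency sets this equal to p_x/p_y.
Rearranging, p_y·y = (1/2)·p_x·x. Substituting into the budget gives p_x·x·(1 + (1/2)) = I.
Demand: x*(p_x,p_y,I) = 2/3·I/p_x and y* = 1/3·I/p_y.
Set x* = 24 in the demand function and solve for p_x: p_x = 1.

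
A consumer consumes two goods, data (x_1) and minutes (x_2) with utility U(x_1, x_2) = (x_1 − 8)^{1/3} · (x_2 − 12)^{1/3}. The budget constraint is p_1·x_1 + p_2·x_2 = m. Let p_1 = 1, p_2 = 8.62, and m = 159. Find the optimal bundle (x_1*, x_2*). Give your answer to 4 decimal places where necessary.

x_1* = 31.78, x_2* = 14.7587

Discretionary income = 159 − 8·1 − 12·8.62 = 47.56; x_1* = 8 + 0.5·47.56/1 = 31.78; x_2* = 12 + 0.5·47.56/8.62 = 14.7587.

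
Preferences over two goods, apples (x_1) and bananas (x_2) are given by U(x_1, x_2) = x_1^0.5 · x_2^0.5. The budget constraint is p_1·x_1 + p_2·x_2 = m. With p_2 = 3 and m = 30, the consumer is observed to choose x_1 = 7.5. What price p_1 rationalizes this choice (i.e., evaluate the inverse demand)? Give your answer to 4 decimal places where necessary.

p_1 = 2

Tangency: MRS = x_2/x_1 = p_1/p_2.
So 0.5·p_2·x_2 = 0.5·p_1·x_1; combined with the budget, a share 0.5 of income goes to x_1.
Demand: x_1*(p_1,p_2,m) = 0.5·m/p_1 and x_2* = 0.5·m/p_2.
Set x_1* = 7.5 in the demand function and solve for p_1: p_1 = 2.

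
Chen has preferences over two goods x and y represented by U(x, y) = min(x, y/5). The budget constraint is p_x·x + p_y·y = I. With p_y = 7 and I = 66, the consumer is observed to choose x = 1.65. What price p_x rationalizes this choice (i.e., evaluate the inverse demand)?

p_x = 5

Leontief preferences: the optimum is at the kink where x/1 = y/5, i.e. y = 5·x.
Budget: p_x·x + p_y·5·x = I, so (p_x + 5·p_y)·x = I.
Demand: x*(p_x,p_y,I) = I/(p_x + 5·p_y), y* = 5·I/(p_x + 5·p_y).
Set x* = 1.65 in the demand function and solve for p_x: p_x = 5.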